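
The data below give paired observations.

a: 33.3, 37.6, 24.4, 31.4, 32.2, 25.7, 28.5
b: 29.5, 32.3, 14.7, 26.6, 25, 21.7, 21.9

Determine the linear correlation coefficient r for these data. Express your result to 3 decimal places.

0.945

n = 7, Σa = 213.1, Σb = 171.7, Σa² = 6613.55, Σb² = 4412.69, Σab = 5377.59
nΣab − ΣaΣb = 37643.13 − 36589.27 = 1053.86
nΣa² − (Σa)² = 46294.85 − 45411.61 = 883.24; nΣb² − (Σb)² = 30888.83 − 29480.89 = 1407.94
r = 1053.86 / √(883.24 × 1407.94) = 1053.86 / 1115.1452 ≈ 0.945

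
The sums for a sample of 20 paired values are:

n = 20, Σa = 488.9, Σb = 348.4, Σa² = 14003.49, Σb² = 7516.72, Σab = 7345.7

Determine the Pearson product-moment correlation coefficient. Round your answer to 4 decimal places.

-0.6793

r = (nΣab − ΣaΣb) / √[(nΣa² − (Σa)²)(nΣb² − (Σb)²)]
Numerator: 20×7345.7 − 488.9×348.4 = -23418.76
Denominator: √[(280069.8 − 239023.21)(150334.4 − 121382.56)] = √[41046.59 × 28951.84] = 34472.8053
r = -23418.76 / 34472.8053 ≈ -0.6793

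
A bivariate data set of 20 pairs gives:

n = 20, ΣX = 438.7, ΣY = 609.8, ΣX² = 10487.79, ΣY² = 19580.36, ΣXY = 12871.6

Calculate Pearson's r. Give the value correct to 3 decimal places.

r = (nΣXY − ΣXΣY) / √[(nΣX² − (ΣX)²)(nΣY² − (ΣY)²)]
Numerator: 20×12871.6 − 438.7×609.8 = -10087.26
Denominator: √[(209755.8 − 192457.69)(391607.2 − 371856.04)] = √[17298.11 × 19751.16] = 18483.9860
r = -10087.26 / 18483.9860 ≈ -0.546

-0.546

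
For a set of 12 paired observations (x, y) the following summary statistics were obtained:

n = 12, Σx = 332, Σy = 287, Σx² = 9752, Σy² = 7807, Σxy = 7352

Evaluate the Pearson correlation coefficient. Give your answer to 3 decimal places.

-0.805

r = (nΣxy − ΣxΣy) / √[(nΣx² − (Σx)²)(nΣy² − (Σy)²)]
Numerator: 12×7352 − 332×287 = -7060
Denominator: √[(117024 − 110224)(93684 − 82369)] = √[6800 × 11315] = 8771.6589
r = -7060 / 8771.6589 ≈ -0.805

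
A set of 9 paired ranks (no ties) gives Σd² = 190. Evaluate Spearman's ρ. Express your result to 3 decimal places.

-0.583

ρ = 1 − 6Σd² / [n(n²−1)] = 1 − 6×190 / (9×80)
  = 1 − 1140/720 = 1 − 1.5833 ≈ -0.583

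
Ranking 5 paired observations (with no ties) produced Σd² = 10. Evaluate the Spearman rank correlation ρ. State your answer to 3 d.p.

0.500

ρ = 1 − 6Σd² / [n(n²−1)] = 1 − 6×10 / (5×24)
  = 1 − 60/120 = 1 − 0.5000 ≈ 0.500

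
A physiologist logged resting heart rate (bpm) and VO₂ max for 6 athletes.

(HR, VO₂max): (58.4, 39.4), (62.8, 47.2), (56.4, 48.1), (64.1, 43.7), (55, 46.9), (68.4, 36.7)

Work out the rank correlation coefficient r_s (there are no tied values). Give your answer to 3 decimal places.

Rank HR: 3, 4, 2, 5, 1, 6
Rank VO₂max: 2, 5, 6, 3, 4, 1
d = rank(HR) − rank(VO₂max): 1, -1, -4, 2, -3, 5; Σd² = 56
ρ = 1 − 6Σd² / [n(n²−1)] = 1 − 6×56 / (6×35) = 1 − 336/210 ≈ -0.600

-0.600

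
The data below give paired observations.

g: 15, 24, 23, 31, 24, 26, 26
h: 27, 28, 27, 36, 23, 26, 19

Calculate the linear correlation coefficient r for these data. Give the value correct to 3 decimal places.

n = 7, Σg = 169, Σh = 186, Σg² = 4219, Σh² = 5104, Σgh = 4536
nΣgh − ΣgΣh = 31752 − 31434 = 318
nΣg² − (Σg)² = 29533 − 28561 = 972; nΣh² − (Σh)² = 35728 − 34596 = 1132
r = 318 / √(972 × 1132) = 318 / 1048.9538 ≈ 0.303

0.303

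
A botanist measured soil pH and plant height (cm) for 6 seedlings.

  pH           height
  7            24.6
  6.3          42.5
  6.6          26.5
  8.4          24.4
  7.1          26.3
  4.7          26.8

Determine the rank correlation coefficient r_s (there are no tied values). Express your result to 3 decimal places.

Rank pH: 4, 2, 3, 6, 5, 1
Rank height: 2, 6, 4, 1, 3, 5
d = rank(pH) − rank(height): 2, -4, -1, 5, 2, -4; Σd² = 66
ρ = 1 − 6Σd² / [n(n²−1)] = 1 − 6×66 / (6×35) = 1 − 396/210 ≈ -0.886

-0.886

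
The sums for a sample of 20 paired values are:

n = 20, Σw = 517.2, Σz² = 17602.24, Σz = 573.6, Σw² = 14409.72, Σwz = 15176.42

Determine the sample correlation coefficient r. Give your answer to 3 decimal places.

r = (nΣwz − ΣwΣz) / √[(nΣw² − (Σw)²)(nΣz² − (Σz)²)]
Numerator: 20×15176.42 − 517.2×573.6 = 6862.48
Denominator: √[(288194.4 − 267495.84)(352044.8 − 329016.96)] = √[20698.56 × 23027.84] = 21832.1581
r = 6862.48 / 21832.1581 ≈ 0.314

0.314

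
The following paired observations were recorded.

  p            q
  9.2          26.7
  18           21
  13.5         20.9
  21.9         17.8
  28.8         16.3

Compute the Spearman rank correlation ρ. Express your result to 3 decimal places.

-0.900

Rank p: 1, 3, 2, 4, 5
Rank q: 5, 4, 3, 2, 1
d = rank(p) − rank(q): -4, -1, -1, 2, 4; Σd² = 38
ρ = 1 − 6Σd² / [n(n²−1)] = 1 − 6×38 / (5×24) = 1 − 228/120 ≈ -0.900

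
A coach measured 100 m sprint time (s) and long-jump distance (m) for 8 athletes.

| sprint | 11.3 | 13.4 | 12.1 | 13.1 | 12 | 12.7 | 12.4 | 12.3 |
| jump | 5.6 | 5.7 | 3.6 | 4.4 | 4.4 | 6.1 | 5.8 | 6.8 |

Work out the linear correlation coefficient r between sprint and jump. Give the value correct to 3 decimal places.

0.082

n = 8, Σx = 99.3, Σy = 42.4, Σx² = 1235.61, Σy² = 232.62, Σxy = 526.69
nΣxy − ΣxΣy = 4213.52 − 4210.32 = 3.2
nΣx² − (Σx)² = 9884.88 − 9860.49 = 24.39; nΣy² − (Σy)² = 1860.96 − 1797.76 = 63.2
r = 3.2 / √(24.39 × 63.2) = 3.2 / 39.2613 ≈ 0.082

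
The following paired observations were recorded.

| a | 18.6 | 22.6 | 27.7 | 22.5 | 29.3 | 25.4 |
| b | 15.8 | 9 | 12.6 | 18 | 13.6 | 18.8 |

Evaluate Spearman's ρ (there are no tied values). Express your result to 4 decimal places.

-0.2571

Rank a: 1, 3, 5, 2, 6, 4
Rank b: 4, 1, 2, 5, 3, 6
d = rank(a) − rank(b): -3, 2, 3, -3, 3, -2; Σd² = 44
ρ = 1 − 6Σd² / [n(n²−1)] = 1 − 6×44 / (6×35) = 1 − 264/210 ≈ -0.2571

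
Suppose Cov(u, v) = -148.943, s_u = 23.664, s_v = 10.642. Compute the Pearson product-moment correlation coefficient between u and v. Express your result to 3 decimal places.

r = Cov(u,v) / (s_u · s_v) = -148.943 / (23.664 × 10.642)
  = -148.943 / 251.8323 ≈ -0.591

-0.591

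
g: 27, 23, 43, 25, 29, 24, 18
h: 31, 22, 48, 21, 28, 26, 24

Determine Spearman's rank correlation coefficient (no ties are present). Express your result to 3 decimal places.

Rank g: 5, 2, 7, 4, 6, 3, 1
Rank h: 6, 2, 7, 1, 5, 4, 3
d = rank(g) − rank(h): -1, 0, 0, 3, 1, -1, -2; Σd² = 16
ρ = 1 − 6Σd² / [n(n²−1)] = 1 − 6×16 / (7×48) = 1 − 96/336 ≈ 0.714

0.714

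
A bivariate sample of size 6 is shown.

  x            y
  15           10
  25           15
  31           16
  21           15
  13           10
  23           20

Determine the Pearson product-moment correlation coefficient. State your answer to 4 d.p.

0.7202

n = 6, Σx = 128, Σy = 86, Σx² = 2950, Σy² = 1306, Σxy = 1926
nΣxy − ΣxΣy = 11556 − 11008 = 548
nΣx² − (Σx)² = 17700 − 16384 = 1316; nΣy² − (Σy)² = 7836 − 7396 = 440
r = 548 / √(1316 × 440) = 548 / 760.9468 ≈ 0.7202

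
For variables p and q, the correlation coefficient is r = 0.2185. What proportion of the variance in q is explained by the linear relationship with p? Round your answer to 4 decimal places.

0.0477

r² = (0.2185)² = 0.0477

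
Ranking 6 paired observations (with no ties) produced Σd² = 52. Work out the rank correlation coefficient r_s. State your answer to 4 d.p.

-0.4857

ρ = 1 − 6Σd² / [n(n²−1)] = 1 − 6×52 / (6×35)
  = 1 − 312/210 = 1 − 1.48571 ≈ -0.4857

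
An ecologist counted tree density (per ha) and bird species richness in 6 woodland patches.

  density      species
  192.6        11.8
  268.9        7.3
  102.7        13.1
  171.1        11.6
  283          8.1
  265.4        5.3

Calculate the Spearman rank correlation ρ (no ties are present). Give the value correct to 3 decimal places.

-0.714

Rank density: 3, 5, 1, 2, 6, 4
Rank species: 5, 2, 6, 4, 3, 1
d = rank(density) − rank(species): -2, 3, -5, -2, 3, 3; Σd² = 60
ρ = 1 − 6Σd² / [n(n²−1)] = 1 − 6×60 / (6×35) = 1 − 360/210 ≈ -0.714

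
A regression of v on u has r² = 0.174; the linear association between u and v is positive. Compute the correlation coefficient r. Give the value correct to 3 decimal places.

0.417

|r| = √0.174 = 0.417
The association is positive, so r = 0.417.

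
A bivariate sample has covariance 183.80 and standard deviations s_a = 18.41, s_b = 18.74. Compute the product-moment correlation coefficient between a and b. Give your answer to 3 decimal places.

0.533

r = Cov(a,b) / (s_a · s_b) = 183.80 / (18.41 × 18.74)
  = 183.80 / 345.0034 ≈ 0.533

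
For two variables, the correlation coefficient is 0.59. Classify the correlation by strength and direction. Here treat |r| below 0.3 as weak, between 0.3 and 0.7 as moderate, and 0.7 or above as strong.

r = 0.59 > 0 so the relationship is positive.
|r| = 0.59, which falls in the moderate range.

moderate positive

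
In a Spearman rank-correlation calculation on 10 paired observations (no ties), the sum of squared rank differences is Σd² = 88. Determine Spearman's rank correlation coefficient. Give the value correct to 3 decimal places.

0.467

ρ = 1 − 6Σd² / [n(n²−1)] = 1 − 6×88 / (10×99)
  = 1 − 528/990 = 1 − 0.5333 ≈ 0.467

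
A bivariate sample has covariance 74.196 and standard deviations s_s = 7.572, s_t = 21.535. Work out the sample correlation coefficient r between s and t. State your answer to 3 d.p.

r = Cov(s,t) / (s_s · s_t) = 74.196 / (7.572 × 21.535)
  = 74.196 / 163.0630 ≈ 0.455

0.455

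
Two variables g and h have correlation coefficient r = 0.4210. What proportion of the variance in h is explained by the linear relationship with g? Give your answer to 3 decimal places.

r² = (0.4210)² = 0.177

0.177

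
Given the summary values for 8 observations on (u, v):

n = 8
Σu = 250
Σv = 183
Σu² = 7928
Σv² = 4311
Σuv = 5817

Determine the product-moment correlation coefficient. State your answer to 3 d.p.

r = (nΣuv − ΣuΣv) / √[(nΣu² − (Σu)²)(nΣv² − (Σv)²)]
Numerator: 8×5817 − 250×183 = 786
Denominator: √[(63424 − 62500)(34488 − 33489)] = √[924 × 999] = 960.7684
r = 786 / 960.7684 ≈ 0.818

0.818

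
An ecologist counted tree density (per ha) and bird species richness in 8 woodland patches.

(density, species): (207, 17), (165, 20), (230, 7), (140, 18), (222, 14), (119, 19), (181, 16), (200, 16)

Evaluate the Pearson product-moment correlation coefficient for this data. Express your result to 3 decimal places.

n = 8, Σx = 1464, Σy = 127, Σx² = 278780, Σy² = 2131, Σxy = 22414
nΣxy − ΣxΣy = 179312 − 185928 = -6616
nΣx² − (Σx)² = 2230240 − 2143296 = 86944; nΣy² − (Σy)² = 17048 − 16129 = 919
r = -6616 / √(86944 × 919) = -6616 / 8938.7659 ≈ -0.740

-0.740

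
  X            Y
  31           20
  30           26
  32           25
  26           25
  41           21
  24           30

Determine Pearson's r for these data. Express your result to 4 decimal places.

n = 6, ΣX = 184, ΣY = 147, ΣX² = 5818, ΣY² = 3667, ΣXY = 4431
nΣXY − ΣXΣY = 26586 − 27048 = -462
nΣX² − (ΣX)² = 34908 − 33856 = 1052; nΣY² − (ΣY)² = 22002 − 21609 = 393
r = -462 / √(1052 × 393) = -462 / 642.9899 ≈ -0.7185

-0.7185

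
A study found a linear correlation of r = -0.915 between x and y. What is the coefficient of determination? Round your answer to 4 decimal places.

r² = (-0.915)² = 0.8372

0.8372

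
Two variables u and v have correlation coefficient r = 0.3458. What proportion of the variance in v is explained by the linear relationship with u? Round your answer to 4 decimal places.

r² = (0.3458)² = 0.1196

0.1196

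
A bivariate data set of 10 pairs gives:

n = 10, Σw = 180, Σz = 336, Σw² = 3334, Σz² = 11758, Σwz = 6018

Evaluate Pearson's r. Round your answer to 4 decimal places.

r = (nΣwz − ΣwΣz) / √[(nΣw² − (Σw)²)(nΣz² − (Σz)²)]
Numerator: 10×6018 − 180×336 = -300
Denominator: √[(33340 − 32400)(117580 − 112896)] = √[940 × 4684] = 2098.3231
r = -300 / 2098.3231 ≈ -0.1430

-0.1430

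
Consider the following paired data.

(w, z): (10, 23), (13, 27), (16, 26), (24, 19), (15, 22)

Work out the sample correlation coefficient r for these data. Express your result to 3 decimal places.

-0.629

n = 5, Σw = 78, Σz = 117, Σw² = 1326, Σz² = 2779, Σwz = 1783
nΣwz − ΣwΣz = 8915 − 9126 = -211
nΣw² − (Σw)² = 6630 − 6084 = 546; nΣz² − (Σz)² = 13895 − 13689 = 206
r = -211 / √(546 × 206) = -211 / 335.3744 ≈ -0.629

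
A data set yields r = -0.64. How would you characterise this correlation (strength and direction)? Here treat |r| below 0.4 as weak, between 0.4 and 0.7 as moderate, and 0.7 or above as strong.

r = -0.64 < 0 so the relationship is negative.
|r| = 0.64, which falls in the moderate range.

moderate negative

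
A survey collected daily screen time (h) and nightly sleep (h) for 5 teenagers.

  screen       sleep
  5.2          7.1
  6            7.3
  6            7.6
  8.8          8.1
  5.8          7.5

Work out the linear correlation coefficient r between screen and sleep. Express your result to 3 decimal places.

0.929

n = 5, Σx = 31.8, Σy = 37.6, Σx² = 210.12, Σy² = 283.32, Σxy = 241.1
nΣxy − ΣxΣy = 1205.5 − 1195.68 = 9.82
nΣx² − (Σx)² = 1050.6 − 1011.24 = 39.36; nΣy² − (Σy)² = 1416.6 − 1413.76 = 2.84
r = 9.82 / √(39.36 × 2.84) = 9.82 / 10.5727 ≈ 0.929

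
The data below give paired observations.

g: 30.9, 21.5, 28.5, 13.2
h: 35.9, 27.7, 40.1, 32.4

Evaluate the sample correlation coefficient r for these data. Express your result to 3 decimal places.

0.586

n = 4, Σg = 94.1, Σh = 136.1, Σg² = 2403.55, Σh² = 4713.87, Σgh = 3275.39
nΣgh − ΣgΣh = 13101.56 − 12807.01 = 294.55
nΣg² − (Σg)² = 9614.2 − 8854.81 = 759.39; nΣh² − (Σh)² = 18855.48 − 18523.21 = 332.27
r = 294.55 / √(759.39 × 332.27) = 294.55 / 502.3171 ≈ 0.586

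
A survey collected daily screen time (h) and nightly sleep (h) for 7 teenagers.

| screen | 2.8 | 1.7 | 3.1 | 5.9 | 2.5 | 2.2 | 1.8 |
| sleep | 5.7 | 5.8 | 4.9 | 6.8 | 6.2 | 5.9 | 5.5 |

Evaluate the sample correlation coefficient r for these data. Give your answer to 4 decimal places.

0.5809

n = 7, Σx = 20, Σy = 40.8, Σx² = 69.48, Σy² = 239.88, Σxy = 119.51
nΣxy − ΣxΣy = 836.57 − 816 = 20.57
nΣx² − (Σx)² = 486.36 − 400 = 86.36; nΣy² − (Σy)² = 1679.16 − 1664.64 = 14.52
r = 20.57 / √(86.36 × 14.52) = 20.57 / 35.4111 ≈ 0.5809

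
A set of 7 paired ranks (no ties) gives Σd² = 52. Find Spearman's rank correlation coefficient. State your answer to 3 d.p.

0.071

ρ = 1 − 6Σd² / [n(n²−1)] = 1 − 6×52 / (7×48)
  = 1 − 312/336 = 1 − 0.9286 ≈ 0.071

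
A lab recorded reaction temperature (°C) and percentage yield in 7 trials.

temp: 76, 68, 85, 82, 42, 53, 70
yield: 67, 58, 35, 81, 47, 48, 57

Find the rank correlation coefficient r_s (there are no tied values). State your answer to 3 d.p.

Rank temp: 5, 3, 7, 6, 1, 2, 4
Rank yield: 6, 5, 1, 7, 2, 3, 4
d = rank(temp) − rank(yield): -1, -2, 6, -1, -1, -1, 0; Σd² = 44
ρ = 1 − 6Σd² / [n(n²−1)] = 1 − 6×44 / (7×48) = 1 − 264/336 ≈ 0.214

0.214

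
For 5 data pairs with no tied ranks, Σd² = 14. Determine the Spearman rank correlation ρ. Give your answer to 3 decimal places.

ρ = 1 − 6Σd² / [n(n²−1)] = 1 − 6×14 / (5×24)
  = 1 − 84/120 = 1 − 0.7000 ≈ 0.300

0.300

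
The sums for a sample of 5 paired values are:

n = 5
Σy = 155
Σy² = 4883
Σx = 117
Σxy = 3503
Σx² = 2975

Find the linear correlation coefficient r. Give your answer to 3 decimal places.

-0.912

r = (nΣxy − ΣxΣy) / √[(nΣx² − (Σx)²)(nΣy² − (Σy)²)]
Numerator: 5×3503 − 117×155 = -620
Denominator: √[(14875 − 13689)(24415 − 24025)] = √[1186 × 390] = 680.1029
r = -620 / 680.1029 ≈ -0.912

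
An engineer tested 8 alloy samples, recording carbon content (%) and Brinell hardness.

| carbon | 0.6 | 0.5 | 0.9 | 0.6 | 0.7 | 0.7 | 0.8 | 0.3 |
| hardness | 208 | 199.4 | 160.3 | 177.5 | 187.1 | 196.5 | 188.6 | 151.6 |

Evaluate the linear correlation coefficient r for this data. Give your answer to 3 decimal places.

0.146

n = 8, Σx = 5.1, Σy = 1469, Σx² = 3.49, Σy² = 272397.88, Σxy = 940.15
nΣxy − ΣxΣy = 7521.2 − 7491.9 = 29.3
nΣx² − (Σx)² = 27.92 − 26.01 = 1.91; nΣy² − (Σy)² = 2179183.04 − 2157961 = 21222.04
r = 29.3 / √(1.91 × 21222.04) = 29.3 / 201.3308 ≈ 0.146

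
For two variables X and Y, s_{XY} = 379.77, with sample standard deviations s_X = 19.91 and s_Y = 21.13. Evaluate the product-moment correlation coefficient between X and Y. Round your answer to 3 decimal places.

r = Cov(X,Y) / (s_X · s_Y) = 379.77 / (19.91 × 21.13)
  = 379.77 / 420.6983 ≈ 0.903

0.903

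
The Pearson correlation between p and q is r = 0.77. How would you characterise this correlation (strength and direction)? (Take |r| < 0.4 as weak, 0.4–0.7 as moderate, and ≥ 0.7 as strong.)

r = 0.77 > 0 so the relationship is positive.
|r| = 0.77, which falls in the strong range.

strong positive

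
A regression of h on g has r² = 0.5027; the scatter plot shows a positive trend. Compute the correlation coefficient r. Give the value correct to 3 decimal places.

0.709

|r| = √0.5027 = 0.709
The association is positive, so r = 0.709.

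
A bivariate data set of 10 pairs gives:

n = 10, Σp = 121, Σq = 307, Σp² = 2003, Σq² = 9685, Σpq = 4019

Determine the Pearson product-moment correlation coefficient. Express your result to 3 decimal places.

0.813

r = (nΣpq − ΣpΣq) / √[(nΣp² − (Σp)²)(nΣq² − (Σq)²)]
Numerator: 10×4019 − 121×307 = 3043
Denominator: √[(20030 − 14641)(96850 − 94249)] = √[5389 × 2601] = 3743.9002
r = 3043 / 3743.9002 ≈ 0.813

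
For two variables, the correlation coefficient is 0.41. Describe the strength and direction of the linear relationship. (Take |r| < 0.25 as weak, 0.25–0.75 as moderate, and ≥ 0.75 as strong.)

moderate positive

r = 0.41 > 0 so the relationship is positive.
|r| = 0.41, which falls in the moderate range.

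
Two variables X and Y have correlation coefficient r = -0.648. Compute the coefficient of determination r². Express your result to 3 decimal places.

r² = (-0.648)² = 0.420

0.420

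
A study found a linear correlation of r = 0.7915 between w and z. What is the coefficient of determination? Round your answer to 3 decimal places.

0.626

r² = (0.7915)² = 0.626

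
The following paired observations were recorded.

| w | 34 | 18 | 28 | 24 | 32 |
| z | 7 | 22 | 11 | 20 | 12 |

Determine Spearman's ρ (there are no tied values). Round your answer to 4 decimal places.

-0.9000

Rank w: 5, 1, 3, 2, 4
Rank z: 1, 5, 2, 4, 3
d = rank(w) − rank(z): 4, -4, 1, -2, 1; Σd² = 38
ρ = 1 − 6Σd² / [n(n²−1)] = 1 − 6×38 / (5×24) = 1 − 228/120 ≈ -0.9000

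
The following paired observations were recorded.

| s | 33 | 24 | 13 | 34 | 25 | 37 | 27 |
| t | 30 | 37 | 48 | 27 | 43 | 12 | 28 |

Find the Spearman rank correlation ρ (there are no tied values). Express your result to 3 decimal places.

Rank s: 5, 2, 1, 6, 3, 7, 4
Rank t: 4, 5, 7, 2, 6, 1, 3
d = rank(s) − rank(t): 1, -3, -6, 4, -3, 6, 1; Σd² = 108
ρ = 1 − 6Σd² / [n(n²−1)] = 1 − 6×108 / (7×48) = 1 − 648/336 ≈ -0.929

-0.929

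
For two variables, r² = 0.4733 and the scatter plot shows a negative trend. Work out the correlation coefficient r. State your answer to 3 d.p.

-0.688

|r| = √0.4733 = 0.688
The association is negative, so r = −0.688.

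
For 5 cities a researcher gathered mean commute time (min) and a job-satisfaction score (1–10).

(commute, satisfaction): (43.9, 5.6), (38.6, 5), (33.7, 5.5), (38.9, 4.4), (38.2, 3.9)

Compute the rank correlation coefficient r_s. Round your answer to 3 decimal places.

0.300

Rank commute: 5, 3, 1, 4, 2
Rank satisfaction: 5, 3, 4, 2, 1
d = rank(commute) − rank(satisfaction): 0, 0, -3, 2, 1; Σd² = 14
ρ = 1 − 6Σd² / [n(n²−1)] = 1 − 6×14 / (5×24) = 1 − 84/120 ≈ 0.300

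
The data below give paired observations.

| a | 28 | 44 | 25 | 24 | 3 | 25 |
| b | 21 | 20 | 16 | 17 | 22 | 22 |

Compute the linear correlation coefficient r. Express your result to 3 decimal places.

n = 6, Σa = 149, Σb = 118, Σa² = 4555, Σb² = 2354, Σab = 2892
nΣab − ΣaΣb = 17352 − 17582 = -230
nΣa² − (Σa)² = 27330 − 22201 = 5129; nΣb² − (Σb)² = 14124 − 13924 = 200
r = -230 / √(5129 × 200) = -230 / 1012.8179 ≈ -0.227

-0.227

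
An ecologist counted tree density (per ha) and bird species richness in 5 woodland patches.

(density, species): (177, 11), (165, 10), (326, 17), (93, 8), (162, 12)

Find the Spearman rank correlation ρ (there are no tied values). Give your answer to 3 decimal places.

0.700

Rank density: 4, 3, 5, 1, 2
Rank species: 3, 2, 5, 1, 4
d = rank(density) − rank(species): 1, 1, 0, 0, -2; Σd² = 6
ρ = 1 − 6Σd² / [n(n²−1)] = 1 − 6×6 / (5×24) = 1 − 36/120 ≈ 0.700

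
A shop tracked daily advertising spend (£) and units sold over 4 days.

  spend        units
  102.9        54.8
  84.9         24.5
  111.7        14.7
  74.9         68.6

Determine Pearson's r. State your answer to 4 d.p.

-0.5680

n = 4, Σx = 374.4, Σy = 162.6, Σx² = 35883.32, Σy² = 8525.34, Σxy = 14499.1
nΣxy − ΣxΣy = 57996.4 − 60877.44 = -2881.04
nΣx² − (Σx)² = 143533.28 − 140175.36 = 3357.92; nΣy² − (Σy)² = 34101.36 − 26438.76 = 7662.6
r = -2881.04 / √(3357.92 × 7662.6) = -2881.04 / 5072.5140 ≈ -0.5680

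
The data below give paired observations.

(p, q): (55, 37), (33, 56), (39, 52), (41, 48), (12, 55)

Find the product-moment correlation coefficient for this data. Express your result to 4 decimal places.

-0.8068

n = 5, Σp = 180, Σq = 248, Σp² = 7460, Σq² = 12538, Σpq = 8539
nΣpq − ΣpΣq = 42695 − 44640 = -1945
nΣp² − (Σp)² = 37300 − 32400 = 4900; nΣq² − (Σq)² = 62690 − 61504 = 1186
r = -1945 / √(4900 × 1186) = -1945 / 2410.6846 ≈ -0.8068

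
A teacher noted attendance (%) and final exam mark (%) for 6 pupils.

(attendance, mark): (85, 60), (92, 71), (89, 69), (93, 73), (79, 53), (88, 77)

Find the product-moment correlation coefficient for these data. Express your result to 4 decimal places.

0.8513

n = 6, Σx = 526, Σy = 403, Σx² = 46244, Σy² = 27469, Σxy = 35525
nΣxy − ΣxΣy = 213150 − 211978 = 1172
nΣx² − (Σx)² = 277464 − 276676 = 788; nΣy² − (Σy)² = 164814 − 162409 = 2405
r = 1172 / √(788 × 2405) = 1172 / 1376.6408 ≈ 0.8513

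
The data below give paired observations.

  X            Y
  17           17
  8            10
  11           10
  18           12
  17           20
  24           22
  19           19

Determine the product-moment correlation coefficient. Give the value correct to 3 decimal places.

n = 7, ΣX = 114, ΣY = 110, ΣX² = 2024, ΣY² = 1878, ΣXY = 1924
nΣXY − ΣXΣY = 13468 − 12540 = 928
nΣX² − (ΣX)² = 14168 − 12996 = 1172; nΣY² − (ΣY)² = 13146 − 12100 = 1046
r = 928 / √(1172 × 1046) = 928 / 1107.2091 ≈ 0.838

0.838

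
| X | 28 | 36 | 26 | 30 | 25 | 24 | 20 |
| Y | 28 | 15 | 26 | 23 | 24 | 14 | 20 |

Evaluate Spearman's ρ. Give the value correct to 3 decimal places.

Rank X: 5, 7, 4, 6, 3, 2, 1
Rank Y: 7, 2, 6, 4, 5, 1, 3
d = rank(X) − rank(Y): -2, 5, -2, 2, -2, 1, -2; Σd² = 46
ρ = 1 − 6Σd² / [n(n²−1)] = 1 − 6×46 / (7×48) = 1 − 276/336 ≈ 0.179

0.179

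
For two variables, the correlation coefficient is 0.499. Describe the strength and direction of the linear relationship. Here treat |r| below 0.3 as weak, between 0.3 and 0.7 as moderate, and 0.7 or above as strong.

moderate positive

r = 0.499 > 0 so the relationship is positive.
|r| = 0.499, which falls in the moderate range.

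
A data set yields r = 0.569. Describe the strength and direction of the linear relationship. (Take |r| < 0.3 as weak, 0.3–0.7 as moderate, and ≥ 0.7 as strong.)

r = 0.569 > 0 so the relationship is positive.
|r| = 0.569, which falls in the moderate range.

moderate positive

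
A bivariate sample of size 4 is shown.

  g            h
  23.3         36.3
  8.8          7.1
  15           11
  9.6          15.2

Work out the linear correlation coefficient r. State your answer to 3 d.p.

n = 4, Σg = 56.7, Σh = 69.6, Σg² = 937.49, Σh² = 1720.14, Σgh = 1219.19
nΣgh − ΣgΣh = 4876.76 − 3946.32 = 930.44
nΣg² − (Σg)² = 3749.96 − 3214.89 = 535.07; nΣh² − (Σh)² = 6880.56 − 4844.16 = 2036.4
r = 930.44 / √(535.07 × 2036.4) = 930.44 / 1043.8470 ≈ 0.891

0.891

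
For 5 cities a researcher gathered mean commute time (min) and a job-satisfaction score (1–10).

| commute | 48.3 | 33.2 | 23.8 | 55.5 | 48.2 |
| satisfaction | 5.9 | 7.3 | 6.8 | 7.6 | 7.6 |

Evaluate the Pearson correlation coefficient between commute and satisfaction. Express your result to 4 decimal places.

0.1601

n = 5, Σx = 209, Σy = 35.2, Σx² = 9405.06, Σy² = 249.86, Σxy = 1477.29
nΣxy − ΣxΣy = 7386.45 − 7356.8 = 29.65
nΣx² − (Σx)² = 47025.3 − 43681 = 3344.3; nΣy² − (Σy)² = 1249.3 − 1239.04 = 10.26
r = 29.65 / √(3344.3 × 10.26) = 29.65 / 185.2364 ≈ 0.1601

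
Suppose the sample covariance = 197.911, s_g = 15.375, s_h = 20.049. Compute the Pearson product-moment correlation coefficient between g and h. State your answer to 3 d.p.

0.642

r = Cov(g,h) / (s_g · s_h) = 197.911 / (15.375 × 20.049)
  = 197.911 / 308.2534 ≈ 0.642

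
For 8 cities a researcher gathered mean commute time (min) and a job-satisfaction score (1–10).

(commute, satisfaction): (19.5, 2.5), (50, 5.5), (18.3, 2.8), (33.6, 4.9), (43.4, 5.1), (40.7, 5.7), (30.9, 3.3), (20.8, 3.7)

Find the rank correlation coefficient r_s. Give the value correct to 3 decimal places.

Rank commute: 2, 8, 1, 5, 7, 6, 4, 3
Rank satisfaction: 1, 7, 2, 5, 6, 8, 3, 4
d = rank(commute) − rank(satisfaction): 1, 1, -1, 0, 1, -2, 1, -1; Σd² = 10
ρ = 1 − 6Σd² / [n(n²−1)] = 1 − 6×10 / (8×63) = 1 − 60/504 ≈ 0.881

0.881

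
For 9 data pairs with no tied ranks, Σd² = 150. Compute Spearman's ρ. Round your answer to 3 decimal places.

-0.250

ρ = 1 − 6Σd² / [n(n²−1)] = 1 − 6×150 / (9×80)
  = 1 − 900/720 = 1 − 1.2500 ≈ -0.250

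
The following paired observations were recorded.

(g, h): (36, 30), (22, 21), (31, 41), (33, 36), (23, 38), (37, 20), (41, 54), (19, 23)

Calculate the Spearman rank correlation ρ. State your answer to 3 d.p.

0.262

Rank g: 6, 2, 4, 5, 3, 7, 8, 1
Rank h: 4, 2, 7, 5, 6, 1, 8, 3
d = rank(g) − rank(h): 2, 0, -3, 0, -3, 6, 0, -2; Σd² = 62
ρ = 1 − 6Σd² / [n(n²−1)] = 1 − 6×62 / (8×63) = 1 − 372/504 ≈ 0.262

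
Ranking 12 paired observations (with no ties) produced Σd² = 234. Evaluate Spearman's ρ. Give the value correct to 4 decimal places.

ρ = 1 − 6Σd² / [n(n²−1)] = 1 − 6×234 / (12×143)
  = 1 − 1404/1716 = 1 − 0.81818 ≈ 0.1818

0.1818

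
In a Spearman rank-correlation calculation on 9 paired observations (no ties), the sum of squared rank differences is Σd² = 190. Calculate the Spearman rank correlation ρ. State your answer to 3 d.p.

-0.583

ρ = 1 − 6Σd² / [n(n²−1)] = 1 − 6×190 / (9×80)
  = 1 − 1140/720 = 1 − 1.5833 ≈ -0.583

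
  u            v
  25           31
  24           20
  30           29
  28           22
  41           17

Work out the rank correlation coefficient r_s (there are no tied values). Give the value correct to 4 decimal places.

Rank u: 2, 1, 4, 3, 5
Rank v: 5, 2, 4, 3, 1
d = rank(u) − rank(v): -3, -1, 0, 0, 4; Σd² = 26
ρ = 1 − 6Σd² / [n(n²−1)] = 1 − 6×26 / (5×24) = 1 − 156/120 ≈ -0.3000

-0.3000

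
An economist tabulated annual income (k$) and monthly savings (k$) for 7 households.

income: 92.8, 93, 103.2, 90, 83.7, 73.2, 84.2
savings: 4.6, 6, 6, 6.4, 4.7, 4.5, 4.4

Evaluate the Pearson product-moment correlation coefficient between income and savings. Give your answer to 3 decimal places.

n = 7, Σx = 620.1, Σy = 36.6, Σx² = 55464.65, Σy² = 195.82, Σxy = 3273.35
nΣxy − ΣxΣy = 22913.45 − 22695.66 = 217.79
nΣx² − (Σx)² = 388252.55 − 384524.01 = 3728.54; nΣy² − (Σy)² = 1370.74 − 1339.56 = 31.18
r = 217.79 / √(3728.54 × 31.18) = 217.79 / 340.9632 ≈ 0.639

0.639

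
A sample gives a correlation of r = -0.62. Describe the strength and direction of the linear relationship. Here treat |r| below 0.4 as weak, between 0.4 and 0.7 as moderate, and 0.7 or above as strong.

r = -0.62 < 0 so the relationship is negative.
|r| = 0.62, which falls in the moderate range.

moderate negative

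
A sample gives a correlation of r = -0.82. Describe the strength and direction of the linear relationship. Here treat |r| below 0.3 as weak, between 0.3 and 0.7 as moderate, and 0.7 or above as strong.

strong negative

r = -0.82 < 0 so the relationship is negative.
|r| = 0.82, which falls in the strong range.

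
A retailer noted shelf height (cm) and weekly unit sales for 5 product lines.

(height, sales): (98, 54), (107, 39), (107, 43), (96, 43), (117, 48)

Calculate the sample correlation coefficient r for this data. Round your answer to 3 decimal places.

n = 5, Σx = 525, Σy = 227, Σx² = 55407, Σy² = 10439, Σxy = 23810
nΣxy − ΣxΣy = 119050 − 119175 = -125
nΣx² − (Σx)² = 277035 − 275625 = 1410; nΣy² − (Σy)² = 52195 − 51529 = 666
r = -125 / √(1410 × 666) = -125 / 969.0511 ≈ -0.129

-0.129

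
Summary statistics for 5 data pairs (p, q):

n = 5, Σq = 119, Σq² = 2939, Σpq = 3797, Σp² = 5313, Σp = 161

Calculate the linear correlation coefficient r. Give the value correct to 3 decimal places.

r = (nΣpq − ΣpΣq) / √[(nΣp² − (Σp)²)(nΣq² − (Σq)²)]
Numerator: 5×3797 − 161×119 = -174
Denominator: √[(26565 − 25921)(14695 − 14161)] = √[644 × 534] = 586.4265
r = -174 / 586.4265 ≈ -0.297

-0.297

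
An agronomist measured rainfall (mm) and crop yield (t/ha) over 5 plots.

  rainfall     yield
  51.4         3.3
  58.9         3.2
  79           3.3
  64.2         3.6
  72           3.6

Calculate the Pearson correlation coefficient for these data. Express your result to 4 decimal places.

n = 5, Σx = 325.5, Σy = 17, Σx² = 21657.81, Σy² = 57.94, Σxy = 1109.12
nΣxy − ΣxΣy = 5545.6 − 5533.5 = 12.1
nΣx² − (Σx)² = 108289.05 − 105950.25 = 2338.8; nΣy² − (Σy)² = 289.7 − 289 = 0.7
r = 12.1 / √(2338.8 × 0.7) = 12.1 / 40.4618 ≈ 0.2990

0.2990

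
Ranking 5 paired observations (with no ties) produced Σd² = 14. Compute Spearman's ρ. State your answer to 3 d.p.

ρ = 1 − 6Σd² / [n(n²−1)] = 1 − 6×14 / (5×24)
  = 1 − 84/120 = 1 − 0.7000 ≈ 0.300

0.300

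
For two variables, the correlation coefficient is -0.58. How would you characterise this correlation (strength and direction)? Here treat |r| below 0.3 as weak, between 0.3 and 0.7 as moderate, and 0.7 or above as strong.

moderate negative

r = -0.58 < 0 so the relationship is negative.
|r| = 0.58, which falls in the moderate range.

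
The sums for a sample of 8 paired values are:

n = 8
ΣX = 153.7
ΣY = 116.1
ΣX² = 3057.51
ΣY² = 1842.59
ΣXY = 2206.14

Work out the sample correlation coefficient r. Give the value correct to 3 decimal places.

-0.190

r = (nΣXY − ΣXΣY) / √[(nΣX² − (ΣX)²)(nΣY² − (ΣY)²)]
Numerator: 8×2206.14 − 153.7×116.1 = -195.45
Denominator: √[(24460.08 − 23623.69)(14740.72 − 13479.21)] = √[836.39 × 1261.51] = 1027.1876
r = -195.45 / 1027.1876 ≈ -0.190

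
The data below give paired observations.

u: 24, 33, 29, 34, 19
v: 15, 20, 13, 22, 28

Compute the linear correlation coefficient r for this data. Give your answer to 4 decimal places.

n = 5, Σu = 139, Σv = 98, Σu² = 4023, Σv² = 2062, Σuv = 2677
nΣuv − ΣuΣv = 13385 − 13622 = -237
nΣu² − (Σu)² = 20115 − 19321 = 794; nΣv² − (Σv)² = 10310 − 9604 = 706
r = -237 / √(794 × 706) = -237 / 748.7082 ≈ -0.3165

-0.3165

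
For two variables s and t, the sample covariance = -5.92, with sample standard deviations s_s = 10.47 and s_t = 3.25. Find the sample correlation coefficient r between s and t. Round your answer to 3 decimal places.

r = Cov(s,t) / (s_s · s_t) = -5.92 / (10.47 × 3.25)
  = -5.92 / 34.0275 ≈ -0.174

-0.174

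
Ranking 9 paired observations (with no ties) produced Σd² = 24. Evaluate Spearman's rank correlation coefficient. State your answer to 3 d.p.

0.800

ρ = 1 − 6Σd² / [n(n²−1)] = 1 − 6×24 / (9×80)
  = 1 − 144/720 = 1 − 0.2000 ≈ 0.800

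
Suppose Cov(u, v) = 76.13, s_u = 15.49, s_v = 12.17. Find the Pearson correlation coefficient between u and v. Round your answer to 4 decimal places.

r = Cov(u,v) / (s_u · s_v) = 76.13 / (15.49 × 12.17)
  = 76.13 / 188.5133 ≈ 0.4038

0.4038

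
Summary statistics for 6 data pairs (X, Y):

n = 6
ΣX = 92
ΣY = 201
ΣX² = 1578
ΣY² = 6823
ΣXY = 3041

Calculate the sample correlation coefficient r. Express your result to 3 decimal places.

r = (nΣXY − ΣXΣY) / √[(nΣX² − (ΣX)²)(nΣY² − (ΣY)²)]
Numerator: 6×3041 − 92×201 = -246
Denominator: √[(9468 − 8464)(40938 − 40401)] = √[1004 × 537] = 734.2670
r = -246 / 734.2670 ≈ -0.335

-0.335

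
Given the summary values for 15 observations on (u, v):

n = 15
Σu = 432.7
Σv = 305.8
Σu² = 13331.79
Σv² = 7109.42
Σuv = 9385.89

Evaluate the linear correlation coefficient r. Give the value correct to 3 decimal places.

0.655

r = (nΣuv − ΣuΣv) / √[(nΣu² − (Σu)²)(nΣv² − (Σv)²)]
Numerator: 15×9385.89 − 432.7×305.8 = 8468.69
Denominator: √[(199976.85 − 187229.29)(106641.3 − 93513.64)] = √[12747.56 × 13127.66] = 12936.2140
r = 8468.69 / 12936.2140 ≈ 0.655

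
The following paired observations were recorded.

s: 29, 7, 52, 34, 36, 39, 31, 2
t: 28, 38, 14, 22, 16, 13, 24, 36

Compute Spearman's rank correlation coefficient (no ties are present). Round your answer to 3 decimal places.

Rank s: 3, 2, 8, 5, 6, 7, 4, 1
Rank t: 6, 8, 2, 4, 3, 1, 5, 7
d = rank(s) − rank(t): -3, -6, 6, 1, 3, 6, -1, -6; Σd² = 164
ρ = 1 − 6Σd² / [n(n²−1)] = 1 − 6×164 / (8×63) = 1 − 984/504 ≈ -0.952

-0.952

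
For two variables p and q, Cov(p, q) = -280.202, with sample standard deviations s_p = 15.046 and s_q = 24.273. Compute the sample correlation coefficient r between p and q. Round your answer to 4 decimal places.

r = Cov(p,q) / (s_p · s_q) = -280.202 / (15.046 × 24.273)
  = -280.202 / 365.2116 ≈ -0.7672

-0.7672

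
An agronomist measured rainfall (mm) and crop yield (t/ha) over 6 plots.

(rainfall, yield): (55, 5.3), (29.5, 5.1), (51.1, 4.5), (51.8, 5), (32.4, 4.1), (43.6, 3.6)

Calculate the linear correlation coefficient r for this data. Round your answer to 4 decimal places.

n = 6, Σx = 263.4, Σy = 27.6, Σx² = 12140.42, Σy² = 129.12, Σxy = 1220.7
nΣxy − ΣxΣy = 7324.2 − 7269.84 = 54.36
nΣx² − (Σx)² = 72842.52 − 69379.56 = 3462.96; nΣy² − (Σy)² = 774.72 − 761.76 = 12.96
r = 54.36 / √(3462.96 × 12.96) = 54.36 / 211.8489 ≈ 0.2566

0.2566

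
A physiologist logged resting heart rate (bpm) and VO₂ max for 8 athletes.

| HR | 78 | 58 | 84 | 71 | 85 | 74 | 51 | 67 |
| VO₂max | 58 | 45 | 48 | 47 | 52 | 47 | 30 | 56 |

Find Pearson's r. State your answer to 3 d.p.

n = 8, Σx = 568, Σy = 383, Σx² = 41336, Σy² = 18851, Σxy = 27683
nΣxy − ΣxΣy = 221464 − 217544 = 3920
nΣx² − (Σx)² = 330688 − 322624 = 8064; nΣy² − (Σy)² = 150808 − 146689 = 4119
r = 3920 / √(8064 × 4119) = 3920 / 5763.2991 ≈ 0.680

0.680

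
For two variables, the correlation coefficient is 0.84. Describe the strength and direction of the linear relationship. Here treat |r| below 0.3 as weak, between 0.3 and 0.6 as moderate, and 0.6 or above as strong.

strong positive

r = 0.84 > 0 so the relationship is positive.
|r| = 0.84, which falls in the strong range.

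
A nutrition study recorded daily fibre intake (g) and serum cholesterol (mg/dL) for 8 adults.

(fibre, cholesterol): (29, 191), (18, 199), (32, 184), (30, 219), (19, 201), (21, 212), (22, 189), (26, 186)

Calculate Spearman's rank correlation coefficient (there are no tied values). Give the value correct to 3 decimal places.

-0.333

Rank fibre: 6, 1, 8, 7, 2, 3, 4, 5
Rank cholesterol: 4, 5, 1, 8, 6, 7, 3, 2
d = rank(fibre) − rank(cholesterol): 2, -4, 7, -1, -4, -4, 1, 3; Σd² = 112
ρ = 1 − 6Σd² / [n(n²−1)] = 1 − 6×112 / (8×63) = 1 − 672/504 ≈ -0.333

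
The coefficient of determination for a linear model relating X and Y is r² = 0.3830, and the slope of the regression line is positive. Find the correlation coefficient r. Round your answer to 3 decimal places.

0.619

|r| = √0.3830 = 0.619
The association is positive, so r = 0.619.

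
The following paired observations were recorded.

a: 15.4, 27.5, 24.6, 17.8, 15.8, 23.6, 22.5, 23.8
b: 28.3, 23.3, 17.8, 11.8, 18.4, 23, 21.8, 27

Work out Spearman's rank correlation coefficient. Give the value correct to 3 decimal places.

0.000

Rank a: 1, 8, 7, 3, 2, 5, 4, 6
Rank b: 8, 6, 2, 1, 3, 5, 4, 7
d = rank(a) − rank(b): -7, 2, 5, 2, -1, 0, 0, -1; Σd² = 84
ρ = 1 − 6Σd² / [n(n²−1)] = 1 − 6×84 / (8×63) = 1 − 504/504 ≈ 0.000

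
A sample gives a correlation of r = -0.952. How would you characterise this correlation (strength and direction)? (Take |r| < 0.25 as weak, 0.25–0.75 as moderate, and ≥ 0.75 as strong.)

strong negative

r = -0.952 < 0 so the relationship is negative.
|r| = 0.952, which falls in the strong range.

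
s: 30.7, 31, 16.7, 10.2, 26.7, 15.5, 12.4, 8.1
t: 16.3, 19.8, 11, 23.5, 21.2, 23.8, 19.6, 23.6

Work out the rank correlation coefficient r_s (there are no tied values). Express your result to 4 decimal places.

Rank s: 7, 8, 5, 2, 6, 4, 3, 1
Rank t: 2, 4, 1, 6, 5, 8, 3, 7
d = rank(s) − rank(t): 5, 4, 4, -4, 1, -4, 0, -6; Σd² = 126
ρ = 1 − 6Σd² / [n(n²−1)] = 1 − 6×126 / (8×63) = 1 − 756/504 ≈ -0.5000

-0.5000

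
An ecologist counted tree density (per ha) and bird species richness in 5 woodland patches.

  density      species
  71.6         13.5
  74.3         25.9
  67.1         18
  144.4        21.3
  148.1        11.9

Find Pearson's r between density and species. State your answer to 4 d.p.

-0.2358

n = 5, Σx = 505.5, Σy = 90.6, Σx² = 57934.43, Σy² = 1772.36, Σxy = 8936.88
nΣxy − ΣxΣy = 44684.4 − 45798.3 = -1113.9
nΣx² − (Σx)² = 289672.15 − 255530.25 = 34141.9; nΣy² − (Σy)² = 8861.8 − 8208.36 = 653.44
r = -1113.9 / √(34141.9 × 653.44) = -1113.9 / 4723.3127 ≈ -0.2358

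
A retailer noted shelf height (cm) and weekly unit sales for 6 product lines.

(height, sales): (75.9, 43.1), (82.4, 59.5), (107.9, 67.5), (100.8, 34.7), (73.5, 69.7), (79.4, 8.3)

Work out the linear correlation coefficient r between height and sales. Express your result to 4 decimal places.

0.1393

n = 6, Σx = 519.9, Σy = 282.8, Σx² = 46060.23, Σy² = 16085.18, Σxy = 24737.07
nΣxy − ΣxΣy = 148422.42 − 147027.72 = 1394.7
nΣx² − (Σx)² = 276361.38 − 270296.01 = 6065.37; nΣy² − (Σy)² = 96511.08 − 79975.84 = 16535.24
r = 1394.7 / √(6065.37 × 16535.24) = 1394.7 / 10014.6068 ≈ 0.1393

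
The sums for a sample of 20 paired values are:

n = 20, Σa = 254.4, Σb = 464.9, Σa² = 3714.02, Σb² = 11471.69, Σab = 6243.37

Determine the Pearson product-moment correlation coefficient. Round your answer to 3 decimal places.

r = (nΣab − ΣaΣb) / √[(nΣa² − (Σa)²)(nΣb² − (Σb)²)]
Numerator: 20×6243.37 − 254.4×464.9 = 6596.84
Denominator: √[(74280.4 − 64719.36)(229433.8 − 216132.01)] = √[9561.04 × 13301.79] = 11277.3643
r = 6596.84 / 11277.3643 ≈ 0.585

0.585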